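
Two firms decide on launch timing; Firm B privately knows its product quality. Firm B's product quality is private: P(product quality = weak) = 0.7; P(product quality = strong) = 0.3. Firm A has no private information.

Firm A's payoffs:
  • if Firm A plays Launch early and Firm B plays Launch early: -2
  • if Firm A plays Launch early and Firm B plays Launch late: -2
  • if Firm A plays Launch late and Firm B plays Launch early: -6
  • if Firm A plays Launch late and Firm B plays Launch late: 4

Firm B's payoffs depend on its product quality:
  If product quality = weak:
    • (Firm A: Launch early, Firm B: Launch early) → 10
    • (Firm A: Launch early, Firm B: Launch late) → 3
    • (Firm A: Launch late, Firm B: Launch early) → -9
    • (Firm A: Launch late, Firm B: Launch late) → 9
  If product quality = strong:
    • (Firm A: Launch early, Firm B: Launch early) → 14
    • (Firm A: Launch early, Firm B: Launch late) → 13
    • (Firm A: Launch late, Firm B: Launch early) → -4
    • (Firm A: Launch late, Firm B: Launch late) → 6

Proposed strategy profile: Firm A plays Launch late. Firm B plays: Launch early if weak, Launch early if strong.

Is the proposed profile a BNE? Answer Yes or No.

Firm A plays Launch late: E[Launch late] = 0.7·(-6) + 0.3·(-6) = -6; E[Launch early] = -2. Not best-responding. ✗
Firm B (product quality weak), facing Launch late: Launch early gives -9, Launch late gives 9. Proposed Launch early is not best — profitable deviation exists. ✗
Firm B (product quality strong), facing Launch late: Launch early gives -4, Launch late gives 6. Proposed Launch early is not best — profitable deviation exists. ✗

No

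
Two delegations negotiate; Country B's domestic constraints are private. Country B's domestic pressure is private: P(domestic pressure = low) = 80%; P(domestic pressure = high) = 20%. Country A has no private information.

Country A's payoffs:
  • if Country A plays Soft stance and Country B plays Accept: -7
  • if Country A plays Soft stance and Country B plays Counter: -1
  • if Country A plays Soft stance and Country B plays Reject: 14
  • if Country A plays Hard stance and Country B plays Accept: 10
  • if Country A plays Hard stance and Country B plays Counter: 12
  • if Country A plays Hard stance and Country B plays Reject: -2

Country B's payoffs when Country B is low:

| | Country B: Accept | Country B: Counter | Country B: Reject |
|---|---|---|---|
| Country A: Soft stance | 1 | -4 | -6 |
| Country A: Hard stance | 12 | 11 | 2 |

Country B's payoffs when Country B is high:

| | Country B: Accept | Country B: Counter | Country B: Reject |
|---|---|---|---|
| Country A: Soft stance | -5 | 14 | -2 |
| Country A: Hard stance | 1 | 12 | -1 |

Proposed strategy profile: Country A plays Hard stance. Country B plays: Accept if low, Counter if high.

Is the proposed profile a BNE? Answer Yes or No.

Yes

Country A plays Hard stance: E[Hard stance] = 0.8·(10) + 0.2·(12) = 10.4; E[Soft stance] = -5.8. Best-responding. ✓
Country B (domestic pressure low), facing Hard stance: Accept gives 12, Counter gives 11, Reject gives 2. Proposed Accept is best. ✓
Country B (domestic pressure high), facing Hard stance: Accept gives 1, Counter gives 12, Reject gives -1. Proposed Counter is best. ✓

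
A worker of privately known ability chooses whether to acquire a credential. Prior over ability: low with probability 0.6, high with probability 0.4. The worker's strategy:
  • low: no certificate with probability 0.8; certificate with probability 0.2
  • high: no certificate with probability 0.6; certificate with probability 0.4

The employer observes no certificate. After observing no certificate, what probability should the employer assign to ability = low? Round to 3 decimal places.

Apply Bayes' rule using the sender's strategy as the likelihood.
P(no certificate) = 0.6·0.8 + 0.4·0.6 = 0.72
P(low | no certificate) = (0.6·0.8) / 0.72 = 0.48 / 0.72 = 0.666667

0.667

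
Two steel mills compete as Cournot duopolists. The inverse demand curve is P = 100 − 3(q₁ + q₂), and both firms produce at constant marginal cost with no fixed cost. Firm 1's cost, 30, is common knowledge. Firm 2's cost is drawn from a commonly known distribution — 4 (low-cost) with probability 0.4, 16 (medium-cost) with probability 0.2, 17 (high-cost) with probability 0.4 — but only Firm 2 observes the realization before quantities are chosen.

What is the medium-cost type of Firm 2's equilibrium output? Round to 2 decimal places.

Each type of Firm 2 best-responds to q₁; Firm 1 best-responds to the expected q₂ over Firm 2's types.
Firm 2 with cost c maximizes (100 − 3(q₁+q₂) − c)·q₂, giving q₂(c) = (100 − c − 3q₁)/6.
E[c₂] = 0.4·4 + 0.2·16 + 0.4·17 = 11.6
Firm 1's FOC against E[q₂] yields q₁ = (100 − 2·30 + E[c₂])/9 = (100 − 60 + 11.6)/9 = 5.73333.
q₂(medium-cost) = (100 − 16 − 3·5.73333)/6 = 11.1333.

11.13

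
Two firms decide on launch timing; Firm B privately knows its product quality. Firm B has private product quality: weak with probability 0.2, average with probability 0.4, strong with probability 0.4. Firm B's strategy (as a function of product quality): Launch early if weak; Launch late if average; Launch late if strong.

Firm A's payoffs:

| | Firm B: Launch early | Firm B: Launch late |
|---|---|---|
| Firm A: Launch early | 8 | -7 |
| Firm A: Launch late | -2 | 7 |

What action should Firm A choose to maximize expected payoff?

Compute Firm A's expected payoff for each action, taking the expectation over Firm B's type.
E[Launch early] = 0.2·(8) + 0.4·(-7) + 0.4·(-7) = -4
E[Launch late] = 0.2·(-2) + 0.4·(7) + 0.4·(7) = 5.2
Best response: Launch late (5.2 is the largest).

Launch late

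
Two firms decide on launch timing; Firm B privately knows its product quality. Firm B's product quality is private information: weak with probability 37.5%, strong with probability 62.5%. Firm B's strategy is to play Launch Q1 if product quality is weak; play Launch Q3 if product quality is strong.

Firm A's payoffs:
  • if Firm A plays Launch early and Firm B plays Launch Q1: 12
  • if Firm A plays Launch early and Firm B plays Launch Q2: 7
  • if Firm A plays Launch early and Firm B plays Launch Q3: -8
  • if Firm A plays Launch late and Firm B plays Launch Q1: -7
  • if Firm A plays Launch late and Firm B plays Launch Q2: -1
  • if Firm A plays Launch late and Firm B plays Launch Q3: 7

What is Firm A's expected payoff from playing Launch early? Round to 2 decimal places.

Take the expectation over Firm B's product quality, weighting each type's action by its prior probability.
E[Launch early] = 0.375·12 + 0.625·(-8) = 4.5 + (-5) = -0.5

-0.50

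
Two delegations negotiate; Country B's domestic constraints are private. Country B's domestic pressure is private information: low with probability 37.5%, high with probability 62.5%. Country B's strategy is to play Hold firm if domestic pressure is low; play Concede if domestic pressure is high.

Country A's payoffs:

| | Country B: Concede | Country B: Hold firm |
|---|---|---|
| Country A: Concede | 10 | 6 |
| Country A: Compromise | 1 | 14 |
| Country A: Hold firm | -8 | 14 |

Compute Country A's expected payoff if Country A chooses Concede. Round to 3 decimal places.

8.500

E[Concede] = 0.375·6 + 0.625·10 = 2.25 + 6.25 = 8.5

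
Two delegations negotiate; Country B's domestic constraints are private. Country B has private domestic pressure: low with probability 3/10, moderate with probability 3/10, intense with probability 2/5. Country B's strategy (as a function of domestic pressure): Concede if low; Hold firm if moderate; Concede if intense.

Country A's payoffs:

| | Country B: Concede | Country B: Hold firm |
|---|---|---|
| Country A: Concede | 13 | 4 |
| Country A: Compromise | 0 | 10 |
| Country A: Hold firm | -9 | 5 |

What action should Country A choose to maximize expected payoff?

Concede

E[Concede] = 3/10·(13) + 3/10·(4) + 2/5·(13) = 103/10
E[Compromise] = 3/10·(0) + 3/10·(10) + 2/5·(0) = 3
E[Hold firm] = 3/10·(-9) + 3/10·(5) + 2/5·(-9) = -24/5
Best response: Concede (103/10 is the largest).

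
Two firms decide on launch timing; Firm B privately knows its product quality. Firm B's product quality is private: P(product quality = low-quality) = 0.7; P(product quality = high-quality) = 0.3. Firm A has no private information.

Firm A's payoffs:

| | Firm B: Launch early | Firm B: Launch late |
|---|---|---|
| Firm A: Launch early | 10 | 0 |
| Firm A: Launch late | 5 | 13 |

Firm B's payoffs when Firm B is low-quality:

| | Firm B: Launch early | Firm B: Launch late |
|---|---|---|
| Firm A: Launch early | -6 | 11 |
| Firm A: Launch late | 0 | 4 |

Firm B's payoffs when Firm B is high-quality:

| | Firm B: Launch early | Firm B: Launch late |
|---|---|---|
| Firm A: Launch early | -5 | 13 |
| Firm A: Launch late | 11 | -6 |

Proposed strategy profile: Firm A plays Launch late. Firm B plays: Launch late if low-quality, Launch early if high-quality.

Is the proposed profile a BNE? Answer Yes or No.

Firm A plays Launch late: E[Launch late] = 0.7·(13) + 0.3·(5) = 10.6; E[Launch early] = 3. Best-responding. ✓
Firm B (product quality low-quality), facing Launch late: Launch early gives 0, Launch late gives 4. Proposed Launch late is best. ✓
Firm B (product quality high-quality), facing Launch late: Launch early gives 11, Launch late gives -6. Proposed Launch early is best. ✓

Yes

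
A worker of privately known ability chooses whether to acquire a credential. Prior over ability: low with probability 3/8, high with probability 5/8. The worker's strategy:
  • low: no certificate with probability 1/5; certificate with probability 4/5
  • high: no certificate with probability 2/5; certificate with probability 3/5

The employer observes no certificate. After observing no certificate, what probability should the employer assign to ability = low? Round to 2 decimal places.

P(no certificate) = (3/8)·(1/5) + (5/8)·(2/5) = 13/40
P(low | no certificate) = ((3/8)·(1/5)) / (13/40) = (3/40) / (13/40) = 3/13

0.23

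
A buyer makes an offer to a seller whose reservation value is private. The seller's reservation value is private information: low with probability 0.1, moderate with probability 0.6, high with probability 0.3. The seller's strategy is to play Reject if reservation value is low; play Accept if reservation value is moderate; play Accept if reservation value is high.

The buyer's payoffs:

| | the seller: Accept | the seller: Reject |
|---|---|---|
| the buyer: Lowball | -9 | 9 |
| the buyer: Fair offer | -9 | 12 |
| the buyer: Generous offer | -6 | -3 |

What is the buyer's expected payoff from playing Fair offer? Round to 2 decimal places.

-6.90

Take the expectation over the seller's reservation value, weighting each type's action by its prior probability.
E[Fair offer] = 0.1·12 + 0.6·(-9) + 0.3·(-9) = 1.2 + (-5.4) + (-2.7) = -6.9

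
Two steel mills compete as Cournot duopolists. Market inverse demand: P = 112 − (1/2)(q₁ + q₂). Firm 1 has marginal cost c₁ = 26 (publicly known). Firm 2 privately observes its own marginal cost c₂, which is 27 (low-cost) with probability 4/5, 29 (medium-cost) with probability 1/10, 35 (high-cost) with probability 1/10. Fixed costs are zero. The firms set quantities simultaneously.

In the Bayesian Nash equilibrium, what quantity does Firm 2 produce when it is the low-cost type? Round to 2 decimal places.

55.67

Firm 2 with cost c maximizes (112 − (1/2)(q₁+q₂) − c)·q₂, giving q₂(c) = (112 − c − (1/2)q₁).
E[c₂] = 4/5·27 + 1/10·29 + 1/10·35 = 28
Firm 1's FOC against E[q₂] yields q₁ = (112 − 2·26 + E[c₂])/(3/2) = (112 − 52 + 28)/(3/2) = 58.6667.
q₂(low-cost) = (112 − 27 − (1/2)·58.6667) = 55.6667.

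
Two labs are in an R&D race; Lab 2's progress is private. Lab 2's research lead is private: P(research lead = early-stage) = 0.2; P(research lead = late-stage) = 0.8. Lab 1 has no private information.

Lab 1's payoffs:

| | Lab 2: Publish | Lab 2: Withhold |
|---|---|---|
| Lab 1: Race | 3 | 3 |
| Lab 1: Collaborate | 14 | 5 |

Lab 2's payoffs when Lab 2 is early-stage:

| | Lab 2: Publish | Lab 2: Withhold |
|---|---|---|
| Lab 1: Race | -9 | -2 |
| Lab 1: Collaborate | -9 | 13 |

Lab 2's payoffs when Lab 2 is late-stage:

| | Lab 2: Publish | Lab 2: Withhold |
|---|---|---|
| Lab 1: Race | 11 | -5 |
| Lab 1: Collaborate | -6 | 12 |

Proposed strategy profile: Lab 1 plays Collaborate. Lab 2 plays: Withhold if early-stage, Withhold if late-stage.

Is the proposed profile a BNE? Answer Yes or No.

Lab 1 plays Collaborate: E[Collaborate] = 0.2·(5) + 0.8·(5) = 5; E[Race] = 3. Best-responding. ✓
Lab 2 (research lead early-stage), facing Collaborate: Publish gives -9, Withhold gives 13. Proposed Withhold is best. ✓
Lab 2 (research lead late-stage), facing Collaborate: Publish gives -6, Withhold gives 12. Proposed Withhold is best. ✓

Yes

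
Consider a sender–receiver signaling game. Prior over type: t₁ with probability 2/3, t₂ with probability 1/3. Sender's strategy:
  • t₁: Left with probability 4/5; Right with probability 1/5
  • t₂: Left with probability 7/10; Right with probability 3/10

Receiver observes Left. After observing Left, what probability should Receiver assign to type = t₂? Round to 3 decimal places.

Apply Bayes' rule using the sender's strategy as the likelihood.
P(Left) = (2/3)·(4/5) + (1/3)·(7/10) = 23/30
P(t₂ | Left) = ((1/3)·(7/10)) / (23/30) = (7/30) / (23/30) = 7/23

0.304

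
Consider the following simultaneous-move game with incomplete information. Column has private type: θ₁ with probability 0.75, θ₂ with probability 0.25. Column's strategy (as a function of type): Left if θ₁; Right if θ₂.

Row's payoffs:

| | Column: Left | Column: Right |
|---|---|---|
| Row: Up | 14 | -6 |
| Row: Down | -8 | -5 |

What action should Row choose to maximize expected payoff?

Compute Row's expected payoff for each action, taking the expectation over Column's type.
E[Up] = 0.75·(14) + 0.25·(-6) = 9
E[Down] = 0.75·(-8) + 0.25·(-5) = -7.25
Best response: Up (9 is the largest).

Up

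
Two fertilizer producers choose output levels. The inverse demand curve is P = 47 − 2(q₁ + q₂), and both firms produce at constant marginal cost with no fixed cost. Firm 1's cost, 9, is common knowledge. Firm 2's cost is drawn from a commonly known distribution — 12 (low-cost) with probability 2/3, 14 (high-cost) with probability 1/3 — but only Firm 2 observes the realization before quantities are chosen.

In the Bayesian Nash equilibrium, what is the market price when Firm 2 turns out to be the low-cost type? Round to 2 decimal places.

22.56

Firm 2 with cost c maximizes (47 − 2(q₁+q₂) − c)·q₂, giving q₂(c) = (47 − c − 2q₁)/4.
E[c₂] = 2/3·12 + 1/3·14 = 12.6667
Firm 1's FOC against E[q₂] yields q₁ = (47 − 2·9 + E[c₂])/6 = (47 − 18 + 12.6667)/6 = 6.94444.
q₂(low-cost) = 5.27778, so P = 47 − 2·(6.94444 + 5.27778) = 22.5556.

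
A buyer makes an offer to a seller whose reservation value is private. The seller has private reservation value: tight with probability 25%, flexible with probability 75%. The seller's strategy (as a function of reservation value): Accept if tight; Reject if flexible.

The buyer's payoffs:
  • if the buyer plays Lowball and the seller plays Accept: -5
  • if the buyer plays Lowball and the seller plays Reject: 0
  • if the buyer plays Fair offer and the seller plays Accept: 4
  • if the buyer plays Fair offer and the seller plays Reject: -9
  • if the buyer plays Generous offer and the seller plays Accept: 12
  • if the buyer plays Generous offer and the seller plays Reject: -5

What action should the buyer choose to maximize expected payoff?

E[Lowball] = 0.25·(-5) + 0.75·(0) = -1.25
E[Fair offer] = 0.25·(4) + 0.75·(-9) = -5.75
E[Generous offer] = 0.25·(12) + 0.75·(-5) = -0.75
Best response: Generous offer (-0.75 is the largest).

Generous offer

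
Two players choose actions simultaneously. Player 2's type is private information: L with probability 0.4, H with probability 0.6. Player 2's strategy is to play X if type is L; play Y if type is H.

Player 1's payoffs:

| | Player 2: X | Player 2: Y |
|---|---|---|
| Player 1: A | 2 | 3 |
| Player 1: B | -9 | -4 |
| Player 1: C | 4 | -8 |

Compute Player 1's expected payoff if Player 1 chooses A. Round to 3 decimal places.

2.600

E[A] = 0.4·2 + 0.6·3 = 0.8 + 1.8 = 2.6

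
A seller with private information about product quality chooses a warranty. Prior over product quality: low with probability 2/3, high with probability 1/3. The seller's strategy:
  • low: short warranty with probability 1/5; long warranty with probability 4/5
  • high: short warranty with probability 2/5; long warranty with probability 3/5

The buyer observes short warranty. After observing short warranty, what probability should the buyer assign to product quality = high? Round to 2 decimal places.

P(short warranty) = (2/3)·(1/5) + (1/3)·(2/5) = 4/15
P(high | short warranty) = ((1/3)·(2/5)) / (4/15) = (2/15) / (4/15) = 1/2

0.50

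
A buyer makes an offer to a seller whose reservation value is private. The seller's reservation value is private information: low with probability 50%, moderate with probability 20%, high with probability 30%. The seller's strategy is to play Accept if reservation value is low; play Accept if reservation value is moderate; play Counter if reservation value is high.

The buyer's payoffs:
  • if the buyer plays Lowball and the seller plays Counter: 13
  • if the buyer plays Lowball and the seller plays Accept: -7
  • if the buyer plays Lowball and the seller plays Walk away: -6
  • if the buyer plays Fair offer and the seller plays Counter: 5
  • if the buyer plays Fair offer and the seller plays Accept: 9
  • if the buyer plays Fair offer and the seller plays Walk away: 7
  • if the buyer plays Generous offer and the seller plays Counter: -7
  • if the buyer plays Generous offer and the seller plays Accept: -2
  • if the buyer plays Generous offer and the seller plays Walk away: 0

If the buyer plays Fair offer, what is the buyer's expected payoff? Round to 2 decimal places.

E[Fair offer] = 0.5·9 + 0.2·9 + 0.3·5 = 4.5 + 1.8 + 1.5 = 7.8

7.80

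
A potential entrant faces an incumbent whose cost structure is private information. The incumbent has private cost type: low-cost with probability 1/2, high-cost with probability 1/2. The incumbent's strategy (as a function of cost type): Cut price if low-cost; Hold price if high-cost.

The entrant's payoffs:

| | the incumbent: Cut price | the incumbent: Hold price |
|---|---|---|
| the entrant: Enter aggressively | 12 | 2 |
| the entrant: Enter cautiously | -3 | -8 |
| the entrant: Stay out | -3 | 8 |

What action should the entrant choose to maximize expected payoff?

E[Enter aggressively] = 1/2·(12) + 1/2·(2) = 7
E[Enter cautiously] = 1/2·(-3) + 1/2·(-8) = -11/2
E[Stay out] = 1/2·(-3) + 1/2·(8) = 5/2
Best response: Enter aggressively (7 is the largest).

Enter aggressively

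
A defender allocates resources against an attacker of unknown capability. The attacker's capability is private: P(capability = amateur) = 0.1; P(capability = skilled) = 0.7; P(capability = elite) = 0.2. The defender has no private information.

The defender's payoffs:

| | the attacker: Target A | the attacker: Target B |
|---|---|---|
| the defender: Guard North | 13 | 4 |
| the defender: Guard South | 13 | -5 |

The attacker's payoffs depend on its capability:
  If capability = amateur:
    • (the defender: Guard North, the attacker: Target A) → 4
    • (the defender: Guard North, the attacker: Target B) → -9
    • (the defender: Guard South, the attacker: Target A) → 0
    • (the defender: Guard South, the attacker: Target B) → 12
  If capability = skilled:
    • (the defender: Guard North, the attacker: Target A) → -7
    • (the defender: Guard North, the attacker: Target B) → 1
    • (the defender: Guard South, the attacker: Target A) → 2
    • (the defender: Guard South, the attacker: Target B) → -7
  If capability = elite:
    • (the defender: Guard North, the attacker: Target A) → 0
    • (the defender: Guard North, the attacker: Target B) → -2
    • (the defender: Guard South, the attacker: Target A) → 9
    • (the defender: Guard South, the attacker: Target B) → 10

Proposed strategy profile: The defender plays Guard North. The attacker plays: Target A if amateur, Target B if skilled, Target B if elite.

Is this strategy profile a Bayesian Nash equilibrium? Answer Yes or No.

The defender plays Guard North: E[Guard North] = 0.1·(13) + 0.7·(4) + 0.2·(4) = 4.9; E[Guard South] = -3.2. Best-responding. ✓
The attacker (capability amateur), facing Guard North: Target A gives 4, Target B gives -9. Proposed Target A is best. ✓
The attacker (capability skilled), facing Guard North: Target A gives -7, Target B gives 1. Proposed Target B is best. ✓
The attacker (capability elite), facing Guard North: Target A gives 0, Target B gives -2. Proposed Target B is not best — profitable deviation exists. ✗

No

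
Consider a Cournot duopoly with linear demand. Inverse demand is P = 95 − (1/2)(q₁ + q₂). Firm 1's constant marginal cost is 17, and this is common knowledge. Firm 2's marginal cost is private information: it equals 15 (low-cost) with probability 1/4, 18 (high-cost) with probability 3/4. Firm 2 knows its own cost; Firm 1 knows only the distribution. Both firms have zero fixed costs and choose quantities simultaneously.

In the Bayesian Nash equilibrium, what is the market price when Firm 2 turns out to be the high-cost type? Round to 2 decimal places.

Firm 2 with cost c maximizes (95 − (1/2)(q₁+q₂) − c)·q₂, giving q₂(c) = (95 − c − (1/2)q₁).
E[c₂] = 1/4·15 + 3/4·18 = 17.25
Firm 1's FOC against E[q₂] yields q₁ = (95 − 2·17 + E[c₂])/(3/2) = (95 − 34 + 17.25)/(3/2) = 52.1667.
q₂(high-cost) = 50.9167, so P = 95 − (1/2)·(52.1667 + 50.9167) = 43.4583.

43.46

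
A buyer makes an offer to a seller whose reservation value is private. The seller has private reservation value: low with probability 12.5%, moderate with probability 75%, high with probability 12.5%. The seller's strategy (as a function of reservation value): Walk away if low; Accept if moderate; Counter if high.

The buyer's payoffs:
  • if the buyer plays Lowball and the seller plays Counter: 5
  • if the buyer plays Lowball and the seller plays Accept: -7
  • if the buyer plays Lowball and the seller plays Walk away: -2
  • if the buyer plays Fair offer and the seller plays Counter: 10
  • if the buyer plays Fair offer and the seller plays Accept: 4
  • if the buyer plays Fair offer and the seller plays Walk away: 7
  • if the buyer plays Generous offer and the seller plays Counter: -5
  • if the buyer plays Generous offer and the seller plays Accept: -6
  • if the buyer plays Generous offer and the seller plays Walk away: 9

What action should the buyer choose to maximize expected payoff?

Fair offer

E[Lowball] = 0.125·(-2) + 0.75·(-7) + 0.125·(5) = -4.875
E[Fair offer] = 0.125·(7) + 0.75·(4) + 0.125·(10) = 5.125
E[Generous offer] = 0.125·(9) + 0.75·(-6) + 0.125·(-5) = -4
Best response: Fair offer (5.125 is the largest).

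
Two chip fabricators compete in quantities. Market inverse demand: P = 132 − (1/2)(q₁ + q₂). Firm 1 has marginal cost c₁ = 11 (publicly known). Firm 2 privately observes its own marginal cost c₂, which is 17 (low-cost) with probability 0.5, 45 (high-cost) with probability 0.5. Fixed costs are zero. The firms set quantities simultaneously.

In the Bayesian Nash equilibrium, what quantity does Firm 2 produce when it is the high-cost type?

Type-c best response for Firm 2: q₂(c) = (132 − c) − q₁/2.
Firm 1 maximizes expected profit; its first-order condition is 132 − q₁ − (1/2)E[q₂] − 11 = 0.
Substituting E[q₂] and solving: E[c₂] = 31, so q₁ = (132 − 2·11 + 31)/(3/2) = 94.
q₂(high-cost) = (132 − 45 − (1/2)·94) = 40.

40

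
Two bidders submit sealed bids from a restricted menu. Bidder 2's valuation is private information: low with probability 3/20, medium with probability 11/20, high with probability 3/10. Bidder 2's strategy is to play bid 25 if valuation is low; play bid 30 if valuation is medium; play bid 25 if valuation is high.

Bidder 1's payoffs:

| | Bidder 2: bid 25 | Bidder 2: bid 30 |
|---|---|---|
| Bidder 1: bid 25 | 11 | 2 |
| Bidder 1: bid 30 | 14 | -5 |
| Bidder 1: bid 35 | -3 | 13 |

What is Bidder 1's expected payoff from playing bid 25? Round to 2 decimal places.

E[bid 25] = 3/20·11 + 11/20·2 + 3/10·11 = 33/20 + 11/10 + 33/10 = 121/20

6.05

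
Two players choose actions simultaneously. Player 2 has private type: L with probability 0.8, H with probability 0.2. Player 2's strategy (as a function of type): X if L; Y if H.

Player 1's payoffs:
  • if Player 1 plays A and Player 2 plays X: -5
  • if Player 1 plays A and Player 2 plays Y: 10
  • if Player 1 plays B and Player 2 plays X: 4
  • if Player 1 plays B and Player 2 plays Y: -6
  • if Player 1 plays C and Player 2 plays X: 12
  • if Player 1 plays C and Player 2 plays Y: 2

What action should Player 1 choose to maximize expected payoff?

C

E[A] = 0.8·(-5) + 0.2·(10) = -2
E[B] = 0.8·(4) + 0.2·(-6) = 2
E[C] = 0.8·(12) + 0.2·(2) = 10
Best response: C (10 is the largest).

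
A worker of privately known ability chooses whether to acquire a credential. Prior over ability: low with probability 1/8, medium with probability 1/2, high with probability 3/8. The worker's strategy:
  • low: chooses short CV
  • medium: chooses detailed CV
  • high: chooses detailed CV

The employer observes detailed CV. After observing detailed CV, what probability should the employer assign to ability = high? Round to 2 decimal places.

0.43

Apply Bayes' rule using the sender's strategy as the likelihood.
P(detailed CV) = (1/8)·0 + (1/2)·1 + (3/8)·1 = 7/8
P(high | detailed CV) = ((3/8)·1) / (7/8) = (3/8) / (7/8) = 3/7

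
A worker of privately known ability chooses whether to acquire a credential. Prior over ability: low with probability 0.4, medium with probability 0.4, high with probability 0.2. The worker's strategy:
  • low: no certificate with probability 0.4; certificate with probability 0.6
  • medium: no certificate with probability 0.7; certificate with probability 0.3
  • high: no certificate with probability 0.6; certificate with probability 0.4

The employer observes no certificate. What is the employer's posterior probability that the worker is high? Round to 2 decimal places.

P(no certificate) = 0.4·0.4 + 0.4·0.7 + 0.2·0.6 = 0.56
P(high | no certificate) = (0.2·0.6) / 0.56 = 0.12 / 0.56 = 0.214286

0.21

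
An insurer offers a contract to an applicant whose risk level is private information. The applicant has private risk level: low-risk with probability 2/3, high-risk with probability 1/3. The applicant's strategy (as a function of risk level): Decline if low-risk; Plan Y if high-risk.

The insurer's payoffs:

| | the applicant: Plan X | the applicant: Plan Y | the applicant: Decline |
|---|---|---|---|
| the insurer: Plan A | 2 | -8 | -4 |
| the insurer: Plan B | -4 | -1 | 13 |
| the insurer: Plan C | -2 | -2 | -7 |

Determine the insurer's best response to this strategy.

E[Plan A] = 2/3·(-4) + 1/3·(-8) = -16/3
E[Plan B] = 2/3·(13) + 1/3·(-1) = 25/3
E[Plan C] = 2/3·(-7) + 1/3·(-2) = -16/3
Best response: Plan B (25/3 is the largest).

Plan B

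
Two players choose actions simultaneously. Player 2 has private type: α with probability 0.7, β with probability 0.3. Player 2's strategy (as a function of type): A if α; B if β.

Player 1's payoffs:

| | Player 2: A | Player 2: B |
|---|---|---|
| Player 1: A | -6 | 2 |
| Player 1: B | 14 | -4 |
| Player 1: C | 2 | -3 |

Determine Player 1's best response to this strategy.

B

Compute Player 1's expected payoff for each action, taking the expectation over Player 2's type.
E[A] = 0.7·(-6) + 0.3·(2) = -3.6
E[B] = 0.7·(14) + 0.3·(-4) = 8.6
E[C] = 0.7·(2) + 0.3·(-3) = 0.5
Best response: B (8.6 is the largest).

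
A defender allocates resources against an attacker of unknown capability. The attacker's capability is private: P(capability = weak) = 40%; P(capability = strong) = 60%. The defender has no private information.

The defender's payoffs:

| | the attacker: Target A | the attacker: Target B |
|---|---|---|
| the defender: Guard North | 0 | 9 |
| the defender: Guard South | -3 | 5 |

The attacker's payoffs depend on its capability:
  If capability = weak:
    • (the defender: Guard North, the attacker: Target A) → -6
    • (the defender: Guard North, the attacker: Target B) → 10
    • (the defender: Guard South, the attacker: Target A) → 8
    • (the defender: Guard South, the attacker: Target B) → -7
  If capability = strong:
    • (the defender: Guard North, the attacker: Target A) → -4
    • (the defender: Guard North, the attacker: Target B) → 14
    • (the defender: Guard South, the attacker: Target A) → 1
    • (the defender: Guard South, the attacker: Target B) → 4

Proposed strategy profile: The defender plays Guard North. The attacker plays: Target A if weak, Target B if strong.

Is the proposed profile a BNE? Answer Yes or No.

A profile is a BNE iff every type of every player is best-responding given beliefs about the other side.
The defender plays Guard North: E[Guard North] = 0.4·(0) + 0.6·(9) = 5.4; E[Guard South] = 1.8. Best-responding. ✓
The attacker (capability weak), facing Guard North: Target A gives -6, Target B gives 10. Proposed Target A is not best — profitable deviation exists. ✗
The attacker (capability strong), facing Guard North: Target A gives -4, Target B gives 14. Proposed Target B is best. ✓

No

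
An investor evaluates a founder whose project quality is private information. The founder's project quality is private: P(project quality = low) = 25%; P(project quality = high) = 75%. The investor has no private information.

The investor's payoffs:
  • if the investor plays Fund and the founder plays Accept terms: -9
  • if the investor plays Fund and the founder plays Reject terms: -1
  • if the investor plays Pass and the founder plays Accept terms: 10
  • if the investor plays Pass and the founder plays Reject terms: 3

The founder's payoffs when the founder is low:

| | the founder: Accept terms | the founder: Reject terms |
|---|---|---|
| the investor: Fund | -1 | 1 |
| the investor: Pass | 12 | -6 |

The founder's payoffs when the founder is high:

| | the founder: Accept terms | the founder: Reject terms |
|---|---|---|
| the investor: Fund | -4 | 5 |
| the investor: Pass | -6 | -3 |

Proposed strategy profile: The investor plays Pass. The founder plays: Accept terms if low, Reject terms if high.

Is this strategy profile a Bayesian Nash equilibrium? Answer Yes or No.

The investor plays Pass: E[Pass] = 0.25·(10) + 0.75·(3) = 4.75; E[Fund] = -3. Best-responding. ✓
The founder (project quality low), facing Pass: Accept terms gives 12, Reject terms gives -6. Proposed Accept terms is best. ✓
The founder (project quality high), facing Pass: Accept terms gives -6, Reject terms gives -3. Proposed Reject terms is best. ✓

Yes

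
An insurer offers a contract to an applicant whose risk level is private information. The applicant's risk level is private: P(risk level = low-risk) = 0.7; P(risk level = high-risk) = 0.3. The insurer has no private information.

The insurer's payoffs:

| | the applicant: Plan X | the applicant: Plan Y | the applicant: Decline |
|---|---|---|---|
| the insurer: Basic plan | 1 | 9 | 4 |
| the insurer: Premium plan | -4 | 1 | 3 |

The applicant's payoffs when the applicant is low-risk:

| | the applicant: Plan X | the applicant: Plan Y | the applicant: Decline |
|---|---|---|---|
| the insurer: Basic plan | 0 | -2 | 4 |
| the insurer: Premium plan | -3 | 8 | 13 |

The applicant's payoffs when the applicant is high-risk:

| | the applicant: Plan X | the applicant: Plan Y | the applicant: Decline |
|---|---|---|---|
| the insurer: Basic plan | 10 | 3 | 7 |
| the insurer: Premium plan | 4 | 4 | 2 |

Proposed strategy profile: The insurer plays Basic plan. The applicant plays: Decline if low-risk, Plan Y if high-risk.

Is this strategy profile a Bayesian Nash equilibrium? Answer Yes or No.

No

A profile is a BNE iff every type of every player is best-responding given beliefs about the other side.
The insurer plays Basic plan: E[Basic plan] = 0.7·(4) + 0.3·(9) = 5.5; E[Premium plan] = 2.4. Best-responding. ✓
The applicant (risk level low-risk), facing Basic plan: Plan X gives 0, Plan Y gives -2, Decline gives 4. Proposed Decline is best. ✓
The applicant (risk level high-risk), facing Basic plan: Plan X gives 10, Plan Y gives 3, Decline gives 7. Proposed Plan Y is not best — profitable deviation exists. ✗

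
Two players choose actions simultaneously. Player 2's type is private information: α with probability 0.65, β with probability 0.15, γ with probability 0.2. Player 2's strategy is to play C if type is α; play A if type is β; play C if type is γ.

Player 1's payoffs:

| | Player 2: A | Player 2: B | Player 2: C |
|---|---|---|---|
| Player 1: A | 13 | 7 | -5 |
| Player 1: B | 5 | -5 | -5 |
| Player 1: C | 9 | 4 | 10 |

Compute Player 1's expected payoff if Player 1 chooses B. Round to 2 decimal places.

-3.50

Take the expectation over Player 2's type, weighting each type's action by its prior probability.
E[B] = 0.65·(-5) + 0.15·5 + 0.2·(-5) = (-3.25) + 0.75 + (-1) = -3.5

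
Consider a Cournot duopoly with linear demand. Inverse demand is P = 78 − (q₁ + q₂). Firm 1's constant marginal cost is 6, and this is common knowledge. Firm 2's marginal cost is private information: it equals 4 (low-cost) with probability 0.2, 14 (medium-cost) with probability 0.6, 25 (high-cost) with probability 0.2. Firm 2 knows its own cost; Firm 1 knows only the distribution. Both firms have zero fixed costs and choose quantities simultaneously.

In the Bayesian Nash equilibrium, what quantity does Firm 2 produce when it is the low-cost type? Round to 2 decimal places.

23.63

Type-c best response for Firm 2: q₂(c) = (78 − c)/2 − q₁/2.
Firm 1 maximizes expected profit; its first-order condition is 78 − 2q₁ − E[q₂] − 6 = 0.
Substituting E[q₂] and solving: E[c₂] = 14.2, so q₁ = (78 − 2·6 + 14.2)/3 = 26.7333.
q₂(low-cost) = (78 − 4 − 26.7333)/2 = 23.6333.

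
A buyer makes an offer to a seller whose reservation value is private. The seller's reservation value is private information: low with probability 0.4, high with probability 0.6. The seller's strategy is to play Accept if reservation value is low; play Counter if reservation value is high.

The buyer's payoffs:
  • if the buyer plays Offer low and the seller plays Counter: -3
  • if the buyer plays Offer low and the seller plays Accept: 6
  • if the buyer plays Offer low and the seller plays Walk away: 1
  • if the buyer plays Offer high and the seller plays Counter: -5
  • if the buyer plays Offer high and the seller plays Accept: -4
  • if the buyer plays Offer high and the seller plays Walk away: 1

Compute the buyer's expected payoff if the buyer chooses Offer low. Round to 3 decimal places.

E[Offer low] = 0.4·6 + 0.6·(-3) = 2.4 + (-1.8) = 0.6

0.600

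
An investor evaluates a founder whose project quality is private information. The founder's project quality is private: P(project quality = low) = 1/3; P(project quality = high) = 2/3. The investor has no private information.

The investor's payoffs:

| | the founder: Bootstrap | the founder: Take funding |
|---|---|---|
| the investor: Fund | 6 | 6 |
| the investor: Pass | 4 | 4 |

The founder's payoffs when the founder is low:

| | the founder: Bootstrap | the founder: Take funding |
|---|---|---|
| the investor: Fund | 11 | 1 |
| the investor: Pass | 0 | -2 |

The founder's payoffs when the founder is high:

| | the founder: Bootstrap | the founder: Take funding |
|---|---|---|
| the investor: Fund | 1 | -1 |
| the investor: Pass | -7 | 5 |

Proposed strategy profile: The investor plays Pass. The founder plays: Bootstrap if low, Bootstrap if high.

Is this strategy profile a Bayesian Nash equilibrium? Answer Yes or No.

No

A profile is a BNE iff every type of every player is best-responding given beliefs about the other side.
The investor plays Pass: E[Pass] = 1/3·(4) + 2/3·(4) = 4; E[Fund] = 6. Not best-responding. ✗
The founder (project quality low), facing Pass: Bootstrap gives 0, Take funding gives -2. Proposed Bootstrap is best. ✓
The founder (project quality high), facing Pass: Bootstrap gives -7, Take funding gives 5. Proposed Bootstrap is not best — profitable deviation exists. ✗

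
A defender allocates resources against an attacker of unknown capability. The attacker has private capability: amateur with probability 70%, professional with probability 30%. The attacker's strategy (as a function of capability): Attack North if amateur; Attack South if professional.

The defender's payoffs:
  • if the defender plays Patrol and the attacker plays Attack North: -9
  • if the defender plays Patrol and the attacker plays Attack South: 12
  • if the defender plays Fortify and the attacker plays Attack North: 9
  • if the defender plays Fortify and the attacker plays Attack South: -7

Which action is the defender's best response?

Compute the defender's expected payoff for each action, taking the expectation over the attacker's type.
E[Patrol] = 0.7·(-9) + 0.3·(12) = -2.7
E[Fortify] = 0.7·(9) + 0.3·(-7) = 4.2
Best response: Fortify (4.2 is the largest).

Fortify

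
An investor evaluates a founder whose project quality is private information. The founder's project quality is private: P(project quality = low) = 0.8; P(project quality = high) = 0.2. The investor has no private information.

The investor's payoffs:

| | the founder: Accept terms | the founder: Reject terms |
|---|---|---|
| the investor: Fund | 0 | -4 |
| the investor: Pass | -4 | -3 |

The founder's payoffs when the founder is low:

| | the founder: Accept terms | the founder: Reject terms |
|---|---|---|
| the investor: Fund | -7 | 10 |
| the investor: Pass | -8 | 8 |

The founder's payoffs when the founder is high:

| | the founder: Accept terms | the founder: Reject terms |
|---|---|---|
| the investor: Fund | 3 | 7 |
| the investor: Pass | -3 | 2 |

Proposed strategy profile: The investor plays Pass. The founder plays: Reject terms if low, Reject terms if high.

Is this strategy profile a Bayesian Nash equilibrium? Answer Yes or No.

The investor plays Pass: E[Pass] = 0.8·(-3) + 0.2·(-3) = -3; E[Fund] = -4. Best-responding. ✓
The founder (project quality low), facing Pass: Accept terms gives -8, Reject terms gives 8. Proposed Reject terms is best. ✓
The founder (project quality high), facing Pass: Accept terms gives -3, Reject terms gives 2. Proposed Reject terms is best. ✓

Yes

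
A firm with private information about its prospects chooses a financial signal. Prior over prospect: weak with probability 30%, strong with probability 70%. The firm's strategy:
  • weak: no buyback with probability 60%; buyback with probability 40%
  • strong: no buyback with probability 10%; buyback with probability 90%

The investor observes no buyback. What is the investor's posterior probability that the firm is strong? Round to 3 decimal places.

Apply Bayes' rule using the sender's strategy as the likelihood.
P(no buyback) = 0.3·0.6 + 0.7·0.1 = 0.25
P(strong | no buyback) = (0.7·0.1) / 0.25 = 0.07 / 0.25 = 0.28

0.280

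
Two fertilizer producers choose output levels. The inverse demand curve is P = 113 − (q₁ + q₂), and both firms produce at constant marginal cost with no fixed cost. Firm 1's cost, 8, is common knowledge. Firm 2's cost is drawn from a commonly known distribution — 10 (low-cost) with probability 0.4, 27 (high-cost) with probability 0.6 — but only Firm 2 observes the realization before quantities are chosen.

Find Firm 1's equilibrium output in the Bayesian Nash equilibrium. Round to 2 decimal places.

39.07

Type-c best response for Firm 2: q₂(c) = (113 − c)/2 − q₁/2.
Firm 1 maximizes expected profit; its first-order condition is 113 − 2q₁ − E[q₂] − 8 = 0.
Substituting E[q₂] and solving: E[c₂] = 20.2, so q₁ = (113 − 2·8 + 20.2)/3 = 39.0667.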